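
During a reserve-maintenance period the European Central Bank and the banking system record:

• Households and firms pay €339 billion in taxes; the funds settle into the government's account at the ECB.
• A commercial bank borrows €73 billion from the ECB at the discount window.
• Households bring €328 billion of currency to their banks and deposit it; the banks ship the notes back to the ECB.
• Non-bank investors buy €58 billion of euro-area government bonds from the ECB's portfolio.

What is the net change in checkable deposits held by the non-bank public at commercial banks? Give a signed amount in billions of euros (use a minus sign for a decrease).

-€69 billion

ECB balance sheet:
  Assets:      Securities −€58B, Loans to banks +€73B
  Liabilities: Bank reserves +€4B, Currency in circulation −€328B, Government deposits +€339B
Commercial banking system:
  Assets:      Reserves at CB +€4B
  Liabilities: Checkable deposits −€69B, Borrowings from CB +€73B
So the change in checkable deposits held by the non-bank public at commercial banks is -€69 billion.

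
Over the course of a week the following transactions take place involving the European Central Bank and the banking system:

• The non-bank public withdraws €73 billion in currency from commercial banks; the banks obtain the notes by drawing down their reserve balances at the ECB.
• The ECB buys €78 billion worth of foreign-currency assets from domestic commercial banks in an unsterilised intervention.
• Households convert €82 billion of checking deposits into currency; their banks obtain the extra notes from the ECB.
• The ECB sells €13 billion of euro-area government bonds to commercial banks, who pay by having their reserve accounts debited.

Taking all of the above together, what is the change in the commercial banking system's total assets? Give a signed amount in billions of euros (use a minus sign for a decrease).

-€155 billion

ECB balance sheet:
  Assets:      Securities −€13B, Foreign assets +€78B
  Liabilities: Bank reserves −€90B, Currency in circulation +€155B
Commercial banking system:
  Assets:      Reserves at CB −€90B, Securities +€13B, Foreign assets −€78B
  Liabilities: Checkable deposits −€155B
Change in total bank assets = -€155 billion.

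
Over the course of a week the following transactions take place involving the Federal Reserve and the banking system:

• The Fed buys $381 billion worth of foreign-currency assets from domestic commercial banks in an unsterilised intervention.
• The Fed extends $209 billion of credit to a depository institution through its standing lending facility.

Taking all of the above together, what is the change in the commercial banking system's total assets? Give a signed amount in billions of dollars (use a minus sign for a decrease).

Fed balance sheet:
  Assets:      Loans to banks +$209B, Foreign assets +$381B
  Liabilities: Bank reserves +$590B
Commercial banking system:
  Assets:      Reserves at CB +$590B, Foreign assets −$381B
  Liabilities: Borrowings from CB +$209B
Change in total bank assets = +$209 billion.

+$209 billion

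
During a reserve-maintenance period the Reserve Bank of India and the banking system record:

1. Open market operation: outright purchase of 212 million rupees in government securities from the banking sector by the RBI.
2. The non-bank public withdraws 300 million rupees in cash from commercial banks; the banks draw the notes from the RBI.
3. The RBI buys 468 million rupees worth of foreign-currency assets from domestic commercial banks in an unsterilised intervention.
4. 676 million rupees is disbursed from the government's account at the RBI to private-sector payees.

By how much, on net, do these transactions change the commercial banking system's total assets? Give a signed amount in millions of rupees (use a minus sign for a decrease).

RBI balance sheet:
  Assets:      Securities +212M, Foreign assets +468M
  Liabilities: Bank reserves +1056M, Currency in circulation +300M, Government deposits −676M
Commercial banking system:
  Assets:      Reserves at CB +1056M, Securities −212M, Foreign assets −468M
  Liabilities: Checkable deposits +376M
Change in total bank assets = +376 million.

+376 million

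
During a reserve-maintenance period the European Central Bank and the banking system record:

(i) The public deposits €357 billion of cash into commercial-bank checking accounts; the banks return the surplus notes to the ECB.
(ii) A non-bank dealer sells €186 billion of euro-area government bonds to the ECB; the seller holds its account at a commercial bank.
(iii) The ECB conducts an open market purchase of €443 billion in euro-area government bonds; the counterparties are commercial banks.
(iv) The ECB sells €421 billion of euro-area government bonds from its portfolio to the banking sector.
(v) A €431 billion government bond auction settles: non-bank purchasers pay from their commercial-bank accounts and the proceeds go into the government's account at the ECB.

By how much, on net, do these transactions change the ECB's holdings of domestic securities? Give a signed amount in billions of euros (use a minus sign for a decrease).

ECB balance sheet:
  Assets:      Securities +€208B
  Liabilities: Bank reserves +€134B, Currency in circulation −€357B, Government deposits +€431B
So the change in the ECB's holdings of domestic securities is +€208 billion.

+€208 billion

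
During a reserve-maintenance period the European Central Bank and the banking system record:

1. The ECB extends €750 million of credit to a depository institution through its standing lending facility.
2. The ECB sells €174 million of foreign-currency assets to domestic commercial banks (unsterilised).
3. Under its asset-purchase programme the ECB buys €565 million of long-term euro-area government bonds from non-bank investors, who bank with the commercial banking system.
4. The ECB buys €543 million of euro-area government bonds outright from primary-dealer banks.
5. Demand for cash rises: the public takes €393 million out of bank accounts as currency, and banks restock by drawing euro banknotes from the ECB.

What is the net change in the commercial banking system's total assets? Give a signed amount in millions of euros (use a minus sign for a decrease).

ECB balance sheet:
  Assets:      Securities +€1108M, Loans to banks +€750M, Foreign assets −€174M
  Liabilities: Bank reserves +€1291M, Currency in circulation +€393M
Commercial banking system:
  Assets:      Reserves at CB +€1291M, Securities −€543M, Foreign assets +€174M
  Liabilities: Checkable deposits +€172M, Borrowings from CB +€750M
Change in total bank assets = +€922 million.

+€922 million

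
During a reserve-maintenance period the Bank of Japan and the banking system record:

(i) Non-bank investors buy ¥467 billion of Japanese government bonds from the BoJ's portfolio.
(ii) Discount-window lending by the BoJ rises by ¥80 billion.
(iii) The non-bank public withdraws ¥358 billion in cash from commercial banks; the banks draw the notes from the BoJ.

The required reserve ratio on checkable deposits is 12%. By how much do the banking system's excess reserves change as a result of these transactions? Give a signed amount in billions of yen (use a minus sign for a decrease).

Asset sale (to non-banks) ¥467 billion: reserves −¥467B, deposits −¥467B.
Discount-window loan ¥80 billion: reserves +¥80B, deposits 0.
Currency withdrawal ¥358 billion: reserves −¥358B, deposits −¥358B.
Totals: Δreserves = −¥745B, Δdeposits = −¥825B.
Δrequired reserves = 12% × −¥825B = −¥99B.
Δexcess reserves = Δreserves − Δrequired = −¥745B − (−¥99B) = -¥646 billion.

-¥646 billion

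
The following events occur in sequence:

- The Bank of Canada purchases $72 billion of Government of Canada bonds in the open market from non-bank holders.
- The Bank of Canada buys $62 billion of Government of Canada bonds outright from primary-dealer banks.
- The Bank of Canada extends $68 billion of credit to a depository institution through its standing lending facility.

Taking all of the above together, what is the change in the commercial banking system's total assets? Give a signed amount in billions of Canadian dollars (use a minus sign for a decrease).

+$140 billion

Asset purchase (from non-banks) $72 billion: bank balance sheets expand → +$72B.
OMO purchase (from banks) $62 billion: just an asset swap on bank balance sheets → 0.
Discount-window loan $68 billion: bank balance sheets expand → +$68B.
Net: 72 + 0 + 68 = +$140 billion.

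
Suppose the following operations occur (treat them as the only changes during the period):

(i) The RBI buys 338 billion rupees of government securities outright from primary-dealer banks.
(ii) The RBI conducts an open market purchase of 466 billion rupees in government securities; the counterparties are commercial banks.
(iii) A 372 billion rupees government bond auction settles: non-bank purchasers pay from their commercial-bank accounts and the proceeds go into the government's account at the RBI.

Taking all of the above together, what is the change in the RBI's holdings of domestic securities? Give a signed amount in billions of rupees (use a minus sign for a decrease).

+804 billion

RBI balance sheet:
  Assets:      Securities +804B
  Liabilities: Bank reserves +432B, Government deposits +372B
Commercial banking system:
  Assets:      Reserves at CB +432B, Securities −804B
  Liabilities: Checkable deposits −372B
So the change in the RBI's holdings of domestic securities is +804 billion.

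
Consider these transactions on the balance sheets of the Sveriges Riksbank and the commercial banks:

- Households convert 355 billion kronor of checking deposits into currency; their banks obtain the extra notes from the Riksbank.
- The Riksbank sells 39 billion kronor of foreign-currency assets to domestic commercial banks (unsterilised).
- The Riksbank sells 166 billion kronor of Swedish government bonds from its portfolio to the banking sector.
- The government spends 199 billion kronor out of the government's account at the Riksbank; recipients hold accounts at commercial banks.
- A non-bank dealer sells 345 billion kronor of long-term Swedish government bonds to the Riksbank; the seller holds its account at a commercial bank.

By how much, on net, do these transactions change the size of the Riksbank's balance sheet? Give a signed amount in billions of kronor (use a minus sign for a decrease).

Currency withdrawal 355 billion kronor: only the composition of liabilities changes → 0.
FX sale 39 billion kronor: a Riksbank asset is shed → −39B.
OMO sale (to banks) 166 billion kronor: a Riksbank asset is shed → −166B.
Government spending 199 billion kronor: only the composition of liabilities changes → 0.
Asset purchase (from non-banks) 345 billion kronor: a Riksbank asset is acquired → +345B.
Net: 0 − 39 − 166 + 0 + 345 = +140 billion.

+140 billion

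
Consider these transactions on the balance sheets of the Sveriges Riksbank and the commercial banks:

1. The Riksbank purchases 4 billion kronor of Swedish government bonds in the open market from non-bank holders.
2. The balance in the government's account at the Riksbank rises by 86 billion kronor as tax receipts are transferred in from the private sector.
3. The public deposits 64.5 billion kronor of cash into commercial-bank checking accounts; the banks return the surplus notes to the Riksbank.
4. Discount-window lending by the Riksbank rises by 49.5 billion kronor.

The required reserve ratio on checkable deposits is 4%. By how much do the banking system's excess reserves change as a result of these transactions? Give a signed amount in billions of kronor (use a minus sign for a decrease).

Asset purchase (from non-banks) 4 billion kronor: reserves +4B, deposits +4B.
Government account inflow 86 billion kronor: reserves −86B, deposits −86B.
Currency deposit 64.5 billion kronor: reserves +64.5B, deposits +64.5B.
Discount-window loan 49.5 billion kronor: reserves +49.5B, deposits 0.
Totals: Δreserves = +32B, Δdeposits = −17.5B.
Δrequired reserves = 4% × −17.5B = −0.7B.
Δexcess reserves = Δreserves − Δrequired = +32B − (−0.7B) = +32.7 billion.

+32.7 billion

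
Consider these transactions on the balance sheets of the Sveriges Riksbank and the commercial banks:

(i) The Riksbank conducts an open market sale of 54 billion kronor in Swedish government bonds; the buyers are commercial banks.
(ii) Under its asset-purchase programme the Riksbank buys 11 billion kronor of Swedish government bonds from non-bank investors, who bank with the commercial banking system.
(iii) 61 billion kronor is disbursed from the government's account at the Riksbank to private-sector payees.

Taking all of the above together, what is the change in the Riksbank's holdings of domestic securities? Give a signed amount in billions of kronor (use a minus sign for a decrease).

-43 billion

OMO sale (to banks) 54 billion kronor: securities removed from the Riksbank's portfolio → −54B.
Asset purchase (from non-banks) 11 billion kronor: securities added to the Riksbank's portfolio → +11B.
Government spending 61 billion kronor: the Riksbank's securities portfolio is untouched → 0.
Net: −54 + 11 + 0 = -43 billion.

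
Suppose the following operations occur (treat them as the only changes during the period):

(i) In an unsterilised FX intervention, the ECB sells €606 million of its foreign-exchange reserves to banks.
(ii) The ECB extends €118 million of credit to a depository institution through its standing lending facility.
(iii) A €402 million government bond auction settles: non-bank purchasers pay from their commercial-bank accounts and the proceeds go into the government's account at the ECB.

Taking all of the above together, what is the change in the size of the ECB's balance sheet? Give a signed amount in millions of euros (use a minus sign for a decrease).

-€488 million

FX sale €606 million: an ECB asset is shed → −€606M.
Discount-window loan €118 million: an ECB asset is acquired → +€118M.
Government account inflow €402 million: only the composition of liabilities changes → 0.
Net: −606 + 118 + 0 = -€488 million.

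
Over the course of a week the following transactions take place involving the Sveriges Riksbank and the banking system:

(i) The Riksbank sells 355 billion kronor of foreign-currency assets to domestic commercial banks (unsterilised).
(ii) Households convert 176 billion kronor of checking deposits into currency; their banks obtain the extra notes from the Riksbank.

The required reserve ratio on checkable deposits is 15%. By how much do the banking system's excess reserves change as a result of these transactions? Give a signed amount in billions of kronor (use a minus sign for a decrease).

FX sale 355 billion kronor: reserves −355B, deposits 0.
Currency withdrawal 176 billion kronor: reserves −176B, deposits −176B.
Totals: Δreserves = −531B, Δdeposits = −176B.
Δrequired reserves = 15% × −176B = −26.4B.
Δexcess reserves = Δreserves − Δrequired = −531B − (−26.4B) = -504.6 billion.

-504.6 billion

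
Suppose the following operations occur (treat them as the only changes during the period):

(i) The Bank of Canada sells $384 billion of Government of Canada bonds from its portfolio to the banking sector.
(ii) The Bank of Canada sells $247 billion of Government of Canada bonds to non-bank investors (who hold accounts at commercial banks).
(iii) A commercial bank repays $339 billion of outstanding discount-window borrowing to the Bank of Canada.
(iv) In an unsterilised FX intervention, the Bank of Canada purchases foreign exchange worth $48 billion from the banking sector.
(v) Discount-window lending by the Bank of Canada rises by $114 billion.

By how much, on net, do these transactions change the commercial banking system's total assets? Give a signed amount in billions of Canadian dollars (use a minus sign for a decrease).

-$472 billion

OMO sale (to banks) $384 billion: just an asset swap on bank balance sheets → 0.
Asset sale (to non-banks) $247 billion: bank balance sheets shrink → −$247B.
Discount-window repayment $339 billion: bank balance sheets shrink → −$339B.
FX purchase $48 billion: just an asset swap on bank balance sheets → 0.
Discount-window loan $114 billion: bank balance sheets expand → +$114B.
Net: 0 − 247 − 339 + 0 + 114 = -$472 billion.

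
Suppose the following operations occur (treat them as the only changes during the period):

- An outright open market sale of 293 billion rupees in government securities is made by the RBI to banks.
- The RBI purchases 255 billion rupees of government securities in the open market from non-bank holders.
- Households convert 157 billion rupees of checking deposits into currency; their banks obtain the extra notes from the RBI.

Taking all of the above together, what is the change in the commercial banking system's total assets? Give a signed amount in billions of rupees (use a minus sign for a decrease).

RBI balance sheet:
  Assets:      Securities −38B
  Liabilities: Bank reserves −195B, Currency in circulation +157B
Commercial banking system:
  Assets:      Reserves at CB −195B, Securities +293B
  Liabilities: Checkable deposits +98B
Change in total bank assets = +98 billion.

+98 billion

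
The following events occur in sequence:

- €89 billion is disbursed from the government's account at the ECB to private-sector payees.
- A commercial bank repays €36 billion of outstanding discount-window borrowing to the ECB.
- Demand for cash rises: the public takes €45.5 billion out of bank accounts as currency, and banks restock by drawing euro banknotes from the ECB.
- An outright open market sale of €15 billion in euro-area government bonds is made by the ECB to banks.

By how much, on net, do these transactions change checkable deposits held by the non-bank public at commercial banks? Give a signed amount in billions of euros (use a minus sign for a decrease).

ECB balance sheet:
  Assets:      Securities −€15B, Loans to banks −€36B
  Liabilities: Bank reserves −€7.5B, Currency in circulation +€45.5B, Government deposits −€89B
Commercial banking system:
  Assets:      Reserves at CB −€7.5B, Securities +€15B
  Liabilities: Checkable deposits +€43.5B, Borrowings from CB −€36B
So the change in checkable deposits held by the non-bank public at commercial banks is +€43.5 billion.

+€43.5 billion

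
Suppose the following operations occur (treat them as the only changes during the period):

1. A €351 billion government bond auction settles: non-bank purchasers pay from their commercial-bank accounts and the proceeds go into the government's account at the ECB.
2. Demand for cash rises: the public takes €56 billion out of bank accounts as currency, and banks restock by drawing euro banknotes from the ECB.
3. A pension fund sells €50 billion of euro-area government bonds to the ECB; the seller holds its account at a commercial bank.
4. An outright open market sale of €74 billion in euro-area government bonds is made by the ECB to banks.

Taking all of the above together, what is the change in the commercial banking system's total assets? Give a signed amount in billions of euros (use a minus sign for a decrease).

-€357 billion

Government account inflow €351 billion: bank balance sheets shrink → −€351B.
Currency withdrawal €56 billion: bank balance sheets shrink → −€56B.
Asset purchase (from non-banks) €50 billion: bank balance sheets expand → +€50B.
OMO sale (to banks) €74 billion: just an asset swap on bank balance sheets → 0.
Net: −351 − 56 + 50 + 0 = -€357 billion.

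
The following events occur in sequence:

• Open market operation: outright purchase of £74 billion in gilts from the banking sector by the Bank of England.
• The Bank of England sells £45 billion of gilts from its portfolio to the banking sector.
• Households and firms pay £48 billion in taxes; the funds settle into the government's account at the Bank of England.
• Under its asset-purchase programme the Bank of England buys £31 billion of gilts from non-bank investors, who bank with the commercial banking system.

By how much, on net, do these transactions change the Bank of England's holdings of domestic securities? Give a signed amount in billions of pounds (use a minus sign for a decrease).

+£60 billion

Bank of England balance sheet:
  Assets:      Securities +£60B
  Liabilities: Bank reserves +£12B, Government deposits +£48B
So the change in the Bank of England's holdings of domestic securities is +£60 billion.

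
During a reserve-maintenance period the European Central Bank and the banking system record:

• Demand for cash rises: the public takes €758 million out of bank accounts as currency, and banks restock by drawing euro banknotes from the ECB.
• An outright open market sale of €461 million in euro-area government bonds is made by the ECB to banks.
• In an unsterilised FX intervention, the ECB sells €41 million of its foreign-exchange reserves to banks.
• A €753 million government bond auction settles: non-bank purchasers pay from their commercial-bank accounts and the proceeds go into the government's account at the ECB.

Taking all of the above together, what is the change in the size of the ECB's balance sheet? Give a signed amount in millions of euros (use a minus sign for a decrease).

ECB balance sheet:
  Assets:      Securities −€461M, Foreign assets −€41M
  Liabilities: Bank reserves −€2013M, Currency in circulation +€758M, Government deposits +€753M
Change in total ECB assets = -€502 million.

-€502 million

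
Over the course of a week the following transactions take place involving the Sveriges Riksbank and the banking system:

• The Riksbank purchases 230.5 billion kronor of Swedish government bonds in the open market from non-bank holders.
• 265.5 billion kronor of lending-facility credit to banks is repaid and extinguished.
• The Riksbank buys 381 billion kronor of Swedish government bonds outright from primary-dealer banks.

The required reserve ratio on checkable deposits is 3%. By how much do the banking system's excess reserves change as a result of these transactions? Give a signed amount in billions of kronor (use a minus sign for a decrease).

+339.085 billion

Asset purchase (from non-banks) 230.5 billion kronor: reserves +230.5B, deposits +230.5B.
Discount-window repayment 265.5 billion kronor: reserves −265.5B, deposits 0.
OMO purchase (from banks) 381 billion kronor: reserves +381B, deposits 0.
Totals: Δreserves = +346B, Δdeposits = +230.5B.
Δrequired reserves = 3% × +230.5B = +6.915B.
Δexcess reserves = Δreserves − Δrequired = +346B − (+6.915B) = +339.085 billion.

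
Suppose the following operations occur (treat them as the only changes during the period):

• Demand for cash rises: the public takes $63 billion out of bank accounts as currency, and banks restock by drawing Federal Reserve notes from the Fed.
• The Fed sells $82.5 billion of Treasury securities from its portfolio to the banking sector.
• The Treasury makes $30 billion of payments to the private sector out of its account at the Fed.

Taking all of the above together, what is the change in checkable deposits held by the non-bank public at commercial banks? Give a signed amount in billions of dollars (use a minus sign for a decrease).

Currency withdrawal $63 billion: non-bank counterparties' bank balances fall → −$63B.
OMO sale (to banks) $82.5 billion: the counterparty is a bank, so public deposits are unchanged → 0.
Government spending $30 billion: non-bank counterparties' bank balances rise → +$30B.
Net: −63 + 0 + 30 = -$33 billion.

-$33 billion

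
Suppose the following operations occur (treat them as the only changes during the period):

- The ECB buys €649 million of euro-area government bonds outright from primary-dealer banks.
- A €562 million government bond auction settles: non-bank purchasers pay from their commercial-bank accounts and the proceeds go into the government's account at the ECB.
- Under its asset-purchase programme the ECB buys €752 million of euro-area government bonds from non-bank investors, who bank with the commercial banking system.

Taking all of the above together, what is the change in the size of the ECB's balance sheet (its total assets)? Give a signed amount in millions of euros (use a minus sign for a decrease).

ECB balance sheet:
  Assets:      Securities +€1401M
  Liabilities: Bank reserves +€839M, Government deposits +€562M
Change in total ECB assets = +€1401 million.

+€1401 million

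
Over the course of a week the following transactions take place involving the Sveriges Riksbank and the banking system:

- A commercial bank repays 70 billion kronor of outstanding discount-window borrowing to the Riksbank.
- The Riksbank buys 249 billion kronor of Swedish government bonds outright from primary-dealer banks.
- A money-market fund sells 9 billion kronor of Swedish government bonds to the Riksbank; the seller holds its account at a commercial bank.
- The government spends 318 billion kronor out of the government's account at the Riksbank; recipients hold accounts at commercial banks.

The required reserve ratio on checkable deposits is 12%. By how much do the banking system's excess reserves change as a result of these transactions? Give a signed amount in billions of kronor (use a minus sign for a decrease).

Discount-window repayment 70 billion kronor: reserves −70B, deposits 0.
OMO purchase (from banks) 249 billion kronor: reserves +249B, deposits 0.
Asset purchase (from non-banks) 9 billion kronor: reserves +9B, deposits +9B.
Government spending 318 billion kronor: reserves +318B, deposits +318B.
Totals: Δreserves = +506B, Δdeposits = +327B.
Δrequired reserves = 12% × +327B = +39.24B.
Δexcess reserves = Δreserves − Δrequired = +506B − (+39.24B) = +466.76 billion.

+466.76 billion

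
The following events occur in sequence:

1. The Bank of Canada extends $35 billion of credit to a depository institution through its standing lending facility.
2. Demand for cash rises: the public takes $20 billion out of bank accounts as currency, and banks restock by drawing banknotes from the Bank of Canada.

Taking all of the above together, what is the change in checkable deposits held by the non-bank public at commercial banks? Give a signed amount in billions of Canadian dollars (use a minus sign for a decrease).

Bank of Canada balance sheet:
  Assets:      Loans to banks +$35B
  Liabilities: Bank reserves +$15B, Currency in circulation +$20B
Commercial banking system:
  Assets:      Reserves at CB +$15B
  Liabilities: Checkable deposits −$20B, Borrowings from CB +$35B
So the change in checkable deposits held by the non-bank public at commercial banks is -$20 billion.

-$20 billion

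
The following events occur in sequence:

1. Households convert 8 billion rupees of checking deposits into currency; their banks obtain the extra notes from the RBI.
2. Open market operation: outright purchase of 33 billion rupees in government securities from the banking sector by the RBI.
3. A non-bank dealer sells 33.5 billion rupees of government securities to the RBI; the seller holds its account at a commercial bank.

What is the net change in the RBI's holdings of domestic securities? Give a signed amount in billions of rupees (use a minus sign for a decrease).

Currency withdrawal 8 billion rupees: the RBI's securities portfolio is untouched → 0.
OMO purchase (from banks) 33 billion rupees: securities added to the RBI's portfolio → +33B.
Asset purchase (from non-banks) 33.5 billion rupees: securities added to the RBI's portfolio → +33.5B.
Net: 0 + 33 + 33.5 = +66.5 billion.

+66.5 billion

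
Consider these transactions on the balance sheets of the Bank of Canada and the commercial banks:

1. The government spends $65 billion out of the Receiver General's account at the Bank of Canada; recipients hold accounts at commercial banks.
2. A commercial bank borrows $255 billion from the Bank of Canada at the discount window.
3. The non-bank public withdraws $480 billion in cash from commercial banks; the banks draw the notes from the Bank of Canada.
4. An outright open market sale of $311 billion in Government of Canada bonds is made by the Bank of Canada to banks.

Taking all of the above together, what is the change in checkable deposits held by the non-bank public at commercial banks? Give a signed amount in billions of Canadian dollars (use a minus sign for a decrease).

Bank of Canada balance sheet:
  Assets:      Securities −$311B, Loans to banks +$255B
  Liabilities: Bank reserves −$471B, Currency in circulation +$480B, Government deposits −$65B
Commercial banking system:
  Assets:      Reserves at CB −$471B, Securities +$311B
  Liabilities: Checkable deposits −$415B, Borrowings from CB +$255B
So the change in checkable deposits held by the non-bank public at commercial banks is -$415 billion.

-$415 billion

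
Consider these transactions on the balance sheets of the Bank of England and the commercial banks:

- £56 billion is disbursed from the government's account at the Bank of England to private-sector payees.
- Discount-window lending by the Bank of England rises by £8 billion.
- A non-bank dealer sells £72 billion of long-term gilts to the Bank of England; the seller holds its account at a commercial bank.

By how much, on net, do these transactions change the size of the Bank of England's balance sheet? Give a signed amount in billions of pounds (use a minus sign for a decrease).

Government spending £56 billion: only the composition of liabilities changes → 0.
Discount-window loan £8 billion: a Bank of England asset is acquired → +£8B.
Asset purchase (from non-banks) £72 billion: a Bank of England asset is acquired → +£72B.
Net: 0 + 8 + 72 = +£80 billion.

+£80 billion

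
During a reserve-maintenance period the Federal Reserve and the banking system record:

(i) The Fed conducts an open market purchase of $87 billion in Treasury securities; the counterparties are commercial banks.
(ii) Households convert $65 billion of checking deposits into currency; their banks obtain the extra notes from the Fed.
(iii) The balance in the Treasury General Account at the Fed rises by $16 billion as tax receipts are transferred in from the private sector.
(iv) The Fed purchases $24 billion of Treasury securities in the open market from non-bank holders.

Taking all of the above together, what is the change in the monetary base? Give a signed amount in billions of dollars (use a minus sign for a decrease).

Fed balance sheet:
  Assets:      Securities +$111B
  Liabilities: Bank reserves +$30B, Currency in circulation +$65B, Government deposits +$16B
Monetary base = currency + reserves: +$65B + (+$30B) = +$95 billion.

+$95 billion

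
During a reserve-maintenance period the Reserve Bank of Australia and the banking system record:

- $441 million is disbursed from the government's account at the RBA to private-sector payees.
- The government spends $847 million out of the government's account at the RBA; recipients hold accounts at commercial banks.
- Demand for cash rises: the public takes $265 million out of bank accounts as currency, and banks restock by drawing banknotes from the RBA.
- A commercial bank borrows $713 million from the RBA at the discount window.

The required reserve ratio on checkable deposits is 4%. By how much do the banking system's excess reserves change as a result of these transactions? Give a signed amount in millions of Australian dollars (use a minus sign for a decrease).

Government spending $441 million: reserves +$441M, deposits +$441M.
Government spending $847 million: reserves +$847M, deposits +$847M.
Currency withdrawal $265 million: reserves −$265M, deposits −$265M.
Discount-window loan $713 million: reserves +$713M, deposits 0.
Totals: Δreserves = +$1736M, Δdeposits = +$1023M.
Δrequired reserves = 4% × +$1023M = +$40.92M.
Δexcess reserves = Δreserves − Δrequired = +$1736M − (+$40.92M) = +$1695.08 million.

+$1695.08 million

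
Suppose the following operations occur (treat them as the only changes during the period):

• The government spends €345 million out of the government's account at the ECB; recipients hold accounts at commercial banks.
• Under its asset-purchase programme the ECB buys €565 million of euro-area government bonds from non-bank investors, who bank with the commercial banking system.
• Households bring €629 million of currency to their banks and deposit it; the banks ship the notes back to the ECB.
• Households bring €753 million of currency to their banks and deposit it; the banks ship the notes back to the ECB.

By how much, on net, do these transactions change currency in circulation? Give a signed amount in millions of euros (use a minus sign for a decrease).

Government spending €345 million: no currency enters or leaves circulation → 0.
Asset purchase (from non-banks) €565 million: no currency enters or leaves circulation → 0.
Currency deposit €629 million: notes return to the central bank → −€629M.
Currency deposit €753 million: notes return to the central bank → −€753M.
Net: 0 + 0 − 629 − 753 = -€1382 million.

-€1382 million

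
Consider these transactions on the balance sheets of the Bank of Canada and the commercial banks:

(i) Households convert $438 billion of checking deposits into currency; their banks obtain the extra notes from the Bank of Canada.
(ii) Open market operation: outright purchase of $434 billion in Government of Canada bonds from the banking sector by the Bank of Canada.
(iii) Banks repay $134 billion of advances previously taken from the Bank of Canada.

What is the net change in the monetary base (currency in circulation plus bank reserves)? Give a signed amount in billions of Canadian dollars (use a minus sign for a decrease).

+$300 billion

Currency withdrawal $438 billion: just a shift between currency and reserves — both are base money → 0.
OMO purchase (from banks) $434 billion: Bank of Canada balance sheet expands → +$434B.
Discount-window repayment $134 billion: Bank of Canada balance sheet contracts → −$134B.
Net: 0 + 434 − 134 = +$300 billion.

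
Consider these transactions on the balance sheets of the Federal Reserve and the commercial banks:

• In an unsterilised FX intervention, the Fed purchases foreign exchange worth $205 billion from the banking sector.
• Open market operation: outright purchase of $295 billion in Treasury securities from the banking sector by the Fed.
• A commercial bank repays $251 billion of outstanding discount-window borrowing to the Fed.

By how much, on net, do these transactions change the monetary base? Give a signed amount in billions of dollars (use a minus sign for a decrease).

Fed balance sheet:
  Assets:      Securities +$295B, Loans to banks −$251B, Foreign assets +$205B
  Liabilities: Bank reserves +$249B
Commercial banking system:
  Assets:      Reserves at CB +$249B, Securities −$295B, Foreign assets −$205B
  Liabilities: Borrowings from CB −$251B
Monetary base = currency + reserves: 0 + (+$249B) = +$249 billion.

+$249 billion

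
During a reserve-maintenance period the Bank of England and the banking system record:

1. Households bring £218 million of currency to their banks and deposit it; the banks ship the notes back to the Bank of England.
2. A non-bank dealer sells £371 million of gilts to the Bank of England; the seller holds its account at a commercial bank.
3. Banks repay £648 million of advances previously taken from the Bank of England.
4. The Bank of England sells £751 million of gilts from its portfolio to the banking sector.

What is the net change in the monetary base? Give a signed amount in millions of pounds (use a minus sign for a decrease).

-£1028 million

Bank of England balance sheet:
  Assets:      Securities −£380M, Loans to banks −£648M
  Liabilities: Bank reserves −£810M, Currency in circulation −£218M
Monetary base = currency + reserves: −£218M + (−£810M) = -£1028 million.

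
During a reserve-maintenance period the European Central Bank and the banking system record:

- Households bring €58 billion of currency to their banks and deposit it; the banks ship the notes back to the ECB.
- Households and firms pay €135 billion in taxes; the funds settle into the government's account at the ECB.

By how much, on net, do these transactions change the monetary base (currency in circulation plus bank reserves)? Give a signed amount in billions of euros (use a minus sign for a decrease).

-€135 billion

Currency deposit €58 billion: just a shift between currency and reserves — both are base money → 0.
Government account inflow €135 billion: reserves shift to a non-base liability → −€135B.
Net: 0 − 135 = -€135 billion.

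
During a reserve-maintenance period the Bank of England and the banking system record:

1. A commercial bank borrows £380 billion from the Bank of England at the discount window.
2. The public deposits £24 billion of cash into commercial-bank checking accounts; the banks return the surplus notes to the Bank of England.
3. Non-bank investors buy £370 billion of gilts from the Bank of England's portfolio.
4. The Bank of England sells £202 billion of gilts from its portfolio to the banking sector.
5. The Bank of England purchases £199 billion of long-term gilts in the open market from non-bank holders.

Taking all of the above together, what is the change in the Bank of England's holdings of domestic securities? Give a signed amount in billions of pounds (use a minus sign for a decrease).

-£373 billion

Bank of England balance sheet:
  Assets:      Securities −£373B, Loans to banks +£380B
  Liabilities: Bank reserves +£31B, Currency in circulation −£24B
So the change in the Bank of England's holdings of domestic securities is -£373 billion.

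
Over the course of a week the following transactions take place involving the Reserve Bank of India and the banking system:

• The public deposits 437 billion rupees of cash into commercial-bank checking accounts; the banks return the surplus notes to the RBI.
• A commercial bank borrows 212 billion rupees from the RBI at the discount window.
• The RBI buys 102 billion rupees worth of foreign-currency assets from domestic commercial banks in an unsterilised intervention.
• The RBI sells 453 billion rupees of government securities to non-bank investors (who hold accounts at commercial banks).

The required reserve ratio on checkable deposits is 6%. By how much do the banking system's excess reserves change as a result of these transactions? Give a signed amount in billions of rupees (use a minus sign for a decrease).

Currency deposit 437 billion rupees: reserves +437B, deposits +437B.
Discount-window loan 212 billion rupees: reserves +212B, deposits 0.
FX purchase 102 billion rupees: reserves +102B, deposits 0.
Asset sale (to non-banks) 453 billion rupees: reserves −453B, deposits −453B.
Totals: Δreserves = +298B, Δdeposits = −16B.
Δrequired reserves = 6% × −16B = −0.96B.
Δexcess reserves = Δreserves − Δrequired = +298B − (−0.96B) = +298.96 billion.

+298.96 billion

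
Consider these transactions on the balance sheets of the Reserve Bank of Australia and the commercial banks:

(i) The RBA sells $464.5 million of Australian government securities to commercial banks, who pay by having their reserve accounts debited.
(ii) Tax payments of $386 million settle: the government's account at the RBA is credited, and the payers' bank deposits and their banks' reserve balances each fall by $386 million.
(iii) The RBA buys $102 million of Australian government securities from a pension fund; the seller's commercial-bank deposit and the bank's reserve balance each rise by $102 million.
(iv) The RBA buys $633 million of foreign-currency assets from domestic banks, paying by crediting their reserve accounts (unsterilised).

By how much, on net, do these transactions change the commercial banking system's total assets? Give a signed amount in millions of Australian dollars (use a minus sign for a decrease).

-$284 million

RBA balance sheet:
  Assets:      Securities −$362.5M, Foreign assets +$633M
  Liabilities: Bank reserves −$115.5M, Government deposits +$386M
Commercial banking system:
  Assets:      Reserves at CB −$115.5M, Securities +$464.5M, Foreign assets −$633M
  Liabilities: Checkable deposits −$284M
Change in total bank assets = -$284 million.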